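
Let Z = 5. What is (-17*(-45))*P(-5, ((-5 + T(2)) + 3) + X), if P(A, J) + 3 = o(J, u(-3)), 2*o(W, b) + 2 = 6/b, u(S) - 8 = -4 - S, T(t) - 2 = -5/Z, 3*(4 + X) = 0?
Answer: -19125/7 ≈ -2732.1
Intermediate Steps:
X = -4 (X = -4 + (⅓)*0 = -4 + 0 = -4)
T(t) = 1 (T(t) = 2 - 5/5 = 2 - 5*⅕ = 2 - 1 = 1)
u(S) = 4 - S (u(S) = 8 + (-4 - S) = 4 - S)
o(W, b) = -1 + 3/b (o(W, b) = -1 + (6/b)/2 = -1 + 3/b)
P(A, J) = -25/7 (P(A, J) = -3 + (3 - (4 - 1*(-3)))/(4 - 1*(-3)) = -3 + (3 - (4 + 3))/(4 + 3) = -3 + (3 - 1*7)/7 = -3 + (3 - 7)/7 = -3 + (⅐)*(-4) = -3 - 4/7 = -25/7)
(-17*(-45))*P(-5, ((-5 + T(2)) + 3) + X) = -17*(-45)*(-25/7) = 765*(-25/7) = -19125/7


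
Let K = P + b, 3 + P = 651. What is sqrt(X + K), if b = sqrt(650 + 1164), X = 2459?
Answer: sqrt(3107 + sqrt(1814)) ≈ 56.121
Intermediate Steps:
P = 648 (P = -3 + 651 = 648)
b = sqrt(1814) ≈ 42.591
K = 648 + sqrt(1814) ≈ 690.59
sqrt(X + K) = sqrt(2459 + (648 + sqrt(1814))) = sqrt(3107 + sqrt(1814))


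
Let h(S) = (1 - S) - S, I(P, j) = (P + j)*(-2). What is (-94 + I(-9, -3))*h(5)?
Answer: 630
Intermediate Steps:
I(P, j) = -2*P - 2*j
h(S) = 1 - 2*S
(-94 + I(-9, -3))*h(5) = (-94 + (-2*(-9) - 2*(-3)))*(1 - 2*5) = (-94 + (18 + 6))*(1 - 10) = (-94 + 24)*(-9) = -70*(-9) = 630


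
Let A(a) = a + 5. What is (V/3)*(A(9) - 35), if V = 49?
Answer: -343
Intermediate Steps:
A(a) = 5 + a
(V/3)*(A(9) - 35) = (49/3)*((5 + 9) - 35) = (49*(1/3))*(14 - 35) = (49/3)*(-21) = -343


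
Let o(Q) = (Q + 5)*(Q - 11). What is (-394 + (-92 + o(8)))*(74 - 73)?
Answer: -525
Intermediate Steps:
o(Q) = (-11 + Q)*(5 + Q) (o(Q) = (5 + Q)*(-11 + Q) = (-11 + Q)*(5 + Q))
(-394 + (-92 + o(8)))*(74 - 73) = (-394 + (-92 + (-55 + 8² - 6*8)))*(74 - 73) = (-394 + (-92 + (-55 + 64 - 48)))*1 = (-394 + (-92 - 39))*1 = (-394 - 131)*1 = -525*1 = -525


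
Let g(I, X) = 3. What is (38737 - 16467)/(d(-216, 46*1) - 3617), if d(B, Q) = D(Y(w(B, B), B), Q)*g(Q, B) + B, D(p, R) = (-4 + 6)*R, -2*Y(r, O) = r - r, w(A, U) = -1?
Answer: -22270/3557 ≈ -6.2609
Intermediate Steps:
Y(r, O) = 0 (Y(r, O) = -(r - r)/2 = -½*0 = 0)
D(p, R) = 2*R
d(B, Q) = B + 6*Q (d(B, Q) = (2*Q)*3 + B = 6*Q + B = B + 6*Q)
(38737 - 16467)/(d(-216, 46*1) - 3617) = (38737 - 16467)/((-216 + 6*(46*1)) - 3617) = 22270/((-216 + 6*46) - 3617) = 22270/((-216 + 276) - 3617) = 22270/(60 - 3617) = 22270/(-3557) = 22270*(-1/3557) = -22270/3557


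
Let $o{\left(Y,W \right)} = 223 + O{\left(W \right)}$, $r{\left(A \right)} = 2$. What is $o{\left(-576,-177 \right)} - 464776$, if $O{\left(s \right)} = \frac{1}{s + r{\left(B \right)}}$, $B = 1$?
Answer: $- \frac{81296776}{175} \approx -4.6455 \cdot 10^{5}$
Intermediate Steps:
$O{\left(s \right)} = \frac{1}{2 + s}$ ($O{\left(s \right)} = \frac{1}{s + 2} = \frac{1}{2 + s}$)
$o{\left(Y,W \right)} = 223 + \frac{1}{2 + W}$
$o{\left(-576,-177 \right)} - 464776 = \frac{447 + 223 \left(-177\right)}{2 - 177} - 464776 = \frac{447 - 39471}{-175} - 464776 = \left(- \frac{1}{175}\right) \left(-39024\right) - 464776 = \frac{39024}{175} - 464776 = - \frac{81296776}{175}$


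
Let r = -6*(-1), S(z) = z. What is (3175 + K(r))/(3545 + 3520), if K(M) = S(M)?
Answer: 3181/7065 ≈ 0.45025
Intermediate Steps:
r = 6
K(M) = M
(3175 + K(r))/(3545 + 3520) = (3175 + 6)/(3545 + 3520) = 3181/7065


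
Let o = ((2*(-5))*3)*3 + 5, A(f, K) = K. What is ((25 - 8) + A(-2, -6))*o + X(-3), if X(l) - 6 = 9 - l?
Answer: -917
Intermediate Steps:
X(l) = 15 - l (X(l) = 6 + (9 - l) = 15 - l)
o = -85 (o = -10*3*3 + 5 = -30*3 + 5 = -90 + 5 = -85)
((25 - 8) + A(-2, -6))*o + X(-3) = ((25 - 8) - 6)*(-85) + (15 - 1*(-3)) = (17 - 6)*(-85) + (15 + 3) = 11*(-85) + 18 = -935 + 18 = -917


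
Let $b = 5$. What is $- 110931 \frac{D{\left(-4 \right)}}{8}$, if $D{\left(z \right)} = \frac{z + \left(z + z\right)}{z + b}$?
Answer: $\frac{332793}{2} \approx 1.664 \cdot 10^{5}$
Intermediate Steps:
$D{\left(z \right)} = \frac{3 z}{5 + z}$ ($D{\left(z \right)} = \frac{z + \left(z + z\right)}{z + 5} = \frac{z + 2 z}{5 + z} = \frac{3 z}{5 + z}$)
$- 110931 \frac{D{\left(-4 \right)}}{8} = - 110931 \frac{3 \left(-4\right) \frac{1}{5 - 4}}{8} = - 110931 \cdot 3 \left(-4\right) 1^{-1} \cdot \frac{1}{8} = - 110931 \cdot 3 \left(-4\right) 1 \cdot \frac{1}{8} = - 110931 \left(\left(-12\right) \frac{1}{8}\right) = - \frac{110931 \left(-3\right)}{2} = \left(-1\right) \left(- \frac{332793}{2}\right) = \frac{332793}{2}$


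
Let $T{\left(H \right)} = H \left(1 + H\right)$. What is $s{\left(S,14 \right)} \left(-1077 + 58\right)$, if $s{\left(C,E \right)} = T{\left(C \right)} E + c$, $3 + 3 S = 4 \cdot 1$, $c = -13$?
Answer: $\frac{62159}{9} \approx 6906.6$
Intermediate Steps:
$S = \frac{1}{3}$ ($S = -1 + \frac{4 \cdot 1}{3} = -1 + \frac{1}{3} \cdot 4 = -1 + \frac{4}{3} = \frac{1}{3} \approx 0.33333$)
$s{\left(C,E \right)} = -13 + C E \left(1 + C\right)$ ($s{\left(C,E \right)} = C \left(1 + C\right) E - 13 = C E \left(1 + C\right) - 13 = -13 + C E \left(1 + C\right)$)
$s{\left(S,14 \right)} \left(-1077 + 58\right) = \left(-13 + \frac{1}{3} \cdot 14 \left(1 + \frac{1}{3}\right)\right) \left(-1077 + 58\right) = \left(-13 + \frac{1}{3} \cdot 14 \cdot \frac{4}{3}\right) \left(-1019\right) = \left(-13 + \frac{56}{9}\right) \left(-1019\right) = \left(- \frac{61}{9}\right) \left(-1019\right) = \frac{62159}{9}$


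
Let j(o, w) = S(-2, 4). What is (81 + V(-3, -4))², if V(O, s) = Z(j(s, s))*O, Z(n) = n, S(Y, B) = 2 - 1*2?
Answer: 6561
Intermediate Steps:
S(Y, B) = 0 (S(Y, B) = 2 - 2 = 0)
j(o, w) = 0
V(O, s) = 0 (V(O, s) = 0*O = 0)
(81 + V(-3, -4))² = (81 + 0)² = 81² = 6561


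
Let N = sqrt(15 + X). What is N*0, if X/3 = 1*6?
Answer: 0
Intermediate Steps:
X = 18 (X = 3*(1*6) = 3*6 = 18)
N = sqrt(33) (N = sqrt(15 + 18) = sqrt(33) ≈ 5.7446)
N*0 = sqrt(33)*0 = 0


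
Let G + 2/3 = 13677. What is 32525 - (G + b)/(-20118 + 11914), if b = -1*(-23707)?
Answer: 400308725/12306 ≈ 32530.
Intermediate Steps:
G = 41029/3 (G = -2/3 + 13677 = 41029/3 ≈ 13676.)
b = 23707
32525 - (G + b)/(-20118 + 11914) = 32525 - (41029/3 + 23707)/(-20118 + 11914) = 32525 - 112150/(3*(-8204)) = 32525 - 112150*(-1)/(3*8204) = 32525 - 1*(-56075/12306) = 32525 + 56075/12306 = 400308725/12306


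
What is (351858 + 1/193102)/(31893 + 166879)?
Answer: 67944483517/38383270744 ≈ 1.7702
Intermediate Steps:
(351858 + 1/193102)/(31893 + 166879) = (351858 + 1/193102)/198772 = (67944483517/193102)*(1/198772) = 67944483517/38383270744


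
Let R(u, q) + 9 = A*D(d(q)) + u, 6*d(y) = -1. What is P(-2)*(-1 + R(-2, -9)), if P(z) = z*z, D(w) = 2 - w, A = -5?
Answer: -274/3 ≈ -91.333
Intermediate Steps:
d(y) = -⅙ (d(y) = (⅙)*(-1) = -⅙)
R(u, q) = -119/6 + u (R(u, q) = -9 + (-5*(2 - 1*(-⅙)) + u) = -9 + (-5*(2 + ⅙) + u) = -9 + (-5*13/6 + u) = -9 + (-65/6 + u) = -119/6 + u)
P(z) = z²
P(-2)*(-1 + R(-2, -9)) = (-2)²*(-1 + (-119/6 - 2)) = 4*(-1 - 131/6) = 4*(-137/6) = -274/3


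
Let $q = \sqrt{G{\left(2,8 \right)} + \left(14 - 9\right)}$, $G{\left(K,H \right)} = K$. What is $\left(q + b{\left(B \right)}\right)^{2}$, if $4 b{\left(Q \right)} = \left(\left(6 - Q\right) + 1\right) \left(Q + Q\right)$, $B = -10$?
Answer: $\left(85 - \sqrt{7}\right)^{2} \approx 6782.2$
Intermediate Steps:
$q = \sqrt{7}$ ($q = \sqrt{2 + \left(14 - 9\right)} = \sqrt{2 + 5} = \sqrt{7} \approx 2.6458$)
$b{\left(Q \right)} = \frac{Q \left(7 - Q\right)}{2}$ ($b{\left(Q \right)} = \frac{\left(\left(6 - Q\right) + 1\right) \left(Q + Q\right)}{4} = \frac{\left(7 - Q\right) 2 Q}{4} = \frac{2 Q \left(7 - Q\right)}{4} = \frac{Q \left(7 - Q\right)}{2}$)
$\left(q + b{\left(B \right)}\right)^{2} = \left(\sqrt{7} + \frac{1}{2} \left(-10\right) \left(7 - -10\right)\right)^{2} = \left(\sqrt{7} + \frac{1}{2} \left(-10\right) \left(7 + 10\right)\right)^{2} = \left(\sqrt{7} + \frac{1}{2} \left(-10\right) 17\right)^{2} = \left(\sqrt{7} - 85\right)^{2} = \left(-85 + \sqrt{7}\right)^{2}$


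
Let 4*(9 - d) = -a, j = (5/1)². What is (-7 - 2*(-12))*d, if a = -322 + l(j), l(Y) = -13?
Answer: -5083/4 ≈ -1270.8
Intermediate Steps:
j = 25 (j = (5*1)² = 5² = 25)
a = -335 (a = -322 - 13 = -335)
d = -299/4 (d = 9 - (-1)*(-335)/4 = 9 - ¼*335 = 9 - 335/4 = -299/4 ≈ -74.750)
(-7 - 2*(-12))*d = (-7 - 2*(-12))*(-299/4) = (-7 + 24)*(-299/4) = 17*(-299/4) = -5083/4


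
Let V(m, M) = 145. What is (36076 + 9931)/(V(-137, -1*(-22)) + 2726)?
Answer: 46007/2871 ≈ 16.025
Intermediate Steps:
(36076 + 9931)/(V(-137, -1*(-22)) + 2726) = (36076 + 9931)/(145 + 2726) = 46007/2871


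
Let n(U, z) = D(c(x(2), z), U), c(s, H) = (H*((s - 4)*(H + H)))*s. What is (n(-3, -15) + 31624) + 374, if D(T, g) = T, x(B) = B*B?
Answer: 31998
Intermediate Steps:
x(B) = B**2
c(s, H) = 2*s*H**2*(-4 + s) (c(s, H) = (H*((-4 + s)*(2*H)))*s = (H*(2*H*(-4 + s)))*s = (2*H**2*(-4 + s))*s = 2*s*H**2*(-4 + s))
n(U, z) = 0 (n(U, z) = 2*2**2*z**2*(-4 + 2**2) = 2*4*z**2*(-4 + 4) = 2*4*z**2*0 = 0)
(n(-3, -15) + 31624) + 374 = (0 + 31624) + 374 = 31624 + 374 = 31998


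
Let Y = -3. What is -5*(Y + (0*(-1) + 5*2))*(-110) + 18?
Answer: 3868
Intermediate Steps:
-5*(Y + (0*(-1) + 5*2))*(-110) + 18 = -5*(-3 + (0*(-1) + 5*2))*(-110) + 18 = -5*(-3 + (0 + 10))*(-110) + 18 = -5*(-3 + 10)*(-110) + 18 = -5*7*(-110) + 18 = -35*(-110) + 18 = 3850 + 18 = 3868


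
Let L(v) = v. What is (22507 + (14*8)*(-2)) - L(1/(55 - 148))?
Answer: 2072320/93 ≈ 22283.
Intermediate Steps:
(22507 + (14*8)*(-2)) - L(1/(55 - 148)) = (22507 + (14*8)*(-2)) - 1/(55 - 148) = (22507 + 112*(-2)) - 1/(-93) = (22507 - 224) - 1*(-1/93) = 22283 + 1/93 = 2072320/93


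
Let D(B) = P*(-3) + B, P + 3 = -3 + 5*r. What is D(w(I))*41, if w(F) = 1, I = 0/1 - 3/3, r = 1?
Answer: 164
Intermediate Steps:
P = -1 (P = -3 + (-3 + 5*1) = -3 + (-3 + 5) = -3 + 2 = -1)
I = -1 (I = 0*1 - 3*1/3 = 0 - 1 = -1)
D(B) = 3 + B (D(B) = -1*(-3) + B = 3 + B)
D(w(I))*41 = (3 + 1)*41 = 4*41 = 164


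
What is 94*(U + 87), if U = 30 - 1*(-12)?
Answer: 12126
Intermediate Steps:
U = 42 (U = 30 + 12 = 42)
94*(U + 87) = 94*(42 + 87) = 94*129 = 12126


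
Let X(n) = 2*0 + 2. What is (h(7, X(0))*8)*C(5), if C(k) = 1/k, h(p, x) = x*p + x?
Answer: 128/5 ≈ 25.600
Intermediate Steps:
X(n) = 2 (X(n) = 0 + 2 = 2)
h(p, x) = x + p*x (h(p, x) = p*x + x = x + p*x)
(h(7, X(0))*8)*C(5) = ((2*(1 + 7))*8)/5 = ((2*8)*8)*(⅕) = (16*8)*(⅕) = 128*(⅕) = 128/5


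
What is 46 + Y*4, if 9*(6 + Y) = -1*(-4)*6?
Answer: 98/3 ≈ 32.667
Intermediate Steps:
Y = -10/3 (Y = -6 + (-1*(-4)*6)/9 = -6 + (4*6)/9 = -6 + (1/9)*24 = -6 + 8/3 = -10/3 ≈ -3.3333)
46 + Y*4 = 46 - 10/3*4 = 46 - 40/3 = 98/3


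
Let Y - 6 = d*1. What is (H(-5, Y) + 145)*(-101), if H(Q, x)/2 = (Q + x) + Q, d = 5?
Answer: -14847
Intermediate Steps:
Y = 11 (Y = 6 + 5*1 = 6 + 5 = 11)
H(Q, x) = 2*x + 4*Q (H(Q, x) = 2*((Q + x) + Q) = 2*(x + 2*Q) = 2*x + 4*Q)
(H(-5, Y) + 145)*(-101) = ((2*11 + 4*(-5)) + 145)*(-101) = ((22 - 20) + 145)*(-101) = (2 + 145)*(-101) = 147*(-101) = -14847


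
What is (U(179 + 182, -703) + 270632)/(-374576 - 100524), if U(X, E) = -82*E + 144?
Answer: -164211/237550 ≈ -0.69127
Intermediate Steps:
U(X, E) = 144 - 82*E
(U(179 + 182, -703) + 270632)/(-374576 - 100524) = ((144 - 82*(-703)) + 270632)/(-374576 - 100524) = ((144 + 57646) + 270632)/(-475100) = (57790 + 270632)*(-1/475100) = 328422*(-1/475100) = -164211/237550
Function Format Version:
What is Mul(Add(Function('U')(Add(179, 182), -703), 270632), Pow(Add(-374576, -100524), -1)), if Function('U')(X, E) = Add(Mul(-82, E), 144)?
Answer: Rational(-164211, 237550) ≈ -0.69127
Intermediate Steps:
Function('U')(X, E) = Add(144, Mul(-82, E))
Mul(Add(Function('U')(Add(179, 182), -703), 270632), Pow(Add(-374576, -100524), -1)) = Mul(Add(Add(144, Mul(-82, -703)), 270632), Pow(Add(-374576, -100524), -1)) = Mul(Add(Add(144, 57646), 270632), Pow(-475100, -1)) = Mul(Add(57790, 270632), Rational(-1, 475100)) = Mul(328422, Rational(-1, 475100)) = Rational(-164211, 237550)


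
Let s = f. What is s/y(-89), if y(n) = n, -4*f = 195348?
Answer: 48837/89 ≈ 548.73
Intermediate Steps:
f = -48837 (f = -¼*195348 = -48837)
s = -48837
s/y(-89) = -48837/(-89) = -48837*(-1/89) = 48837/89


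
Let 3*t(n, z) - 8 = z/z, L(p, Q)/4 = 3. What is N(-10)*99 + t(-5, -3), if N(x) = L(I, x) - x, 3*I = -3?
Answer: 2181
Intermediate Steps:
I = -1 (I = (⅓)*(-3) = -1)
L(p, Q) = 12 (L(p, Q) = 4*3 = 12)
N(x) = 12 - x
t(n, z) = 3 (t(n, z) = 8/3 + (z/z)/3 = 8/3 + (⅓)*1 = 8/3 + ⅓ = 3)
N(-10)*99 + t(-5, -3) = (12 - 1*(-10))*99 + 3 = (12 + 10)*99 + 3 = 22*99 + 3 = 2178 + 3 = 2181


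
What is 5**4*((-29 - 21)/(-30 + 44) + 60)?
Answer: 246875/7 ≈ 35268.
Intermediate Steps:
5**4*((-29 - 21)/(-30 + 44) + 60) = 625*(-50/14 + 60) = 625*(-50*1/14 + 60) = 625*(-25/7 + 60) = 625*(395/7) = 246875/7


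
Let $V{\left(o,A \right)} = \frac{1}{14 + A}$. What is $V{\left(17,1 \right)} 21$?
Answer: $\frac{7}{5} \approx 1.4$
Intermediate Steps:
$V{\left(17,1 \right)} 21 = \frac{1}{14 + 1} \cdot 21 = \frac{1}{15} \cdot 21 = \frac{7}{5}$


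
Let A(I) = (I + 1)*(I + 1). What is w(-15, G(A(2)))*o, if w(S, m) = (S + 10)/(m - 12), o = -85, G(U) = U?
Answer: -425/3 ≈ -141.67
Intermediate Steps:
A(I) = (1 + I)² (A(I) = (1 + I)*(1 + I) = (1 + I)²)
w(S, m) = (10 + S)/(-12 + m)
w(-15, G(A(2)))*o = ((10 - 15)/(-12 + (1 + 2)²))*(-85) = (-5/(-12 + 3²))*(-85) = (-5/(-12 + 9))*(-85) = (-5/(-3))*(-85) = -⅓*(-5)*(-85) = (5/3)*(-85) = -425/3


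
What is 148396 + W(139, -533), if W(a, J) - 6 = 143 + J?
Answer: 148012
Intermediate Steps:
W(a, J) = 149 + J (W(a, J) = 6 + (143 + J) = 149 + J)
148396 + W(139, -533) = 148396 + (149 - 533) = 148396 - 384 = 148012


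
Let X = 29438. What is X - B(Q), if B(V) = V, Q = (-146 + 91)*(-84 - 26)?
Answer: 23388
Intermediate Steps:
Q = 6050 (Q = -55*(-110) = 6050)
X - B(Q) = 29438 - 1*6050 = 29438 - 6050 = 23388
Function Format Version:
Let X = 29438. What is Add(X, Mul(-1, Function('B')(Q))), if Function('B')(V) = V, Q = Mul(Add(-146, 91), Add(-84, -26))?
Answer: 23388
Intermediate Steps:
Q = 6050 (Q = Mul(-55, -110) = 6050)
Add(X, Mul(-1, Function('B')(Q))) = Add(29438, Mul(-1, 6050)) = Add(29438, -6050) = 23388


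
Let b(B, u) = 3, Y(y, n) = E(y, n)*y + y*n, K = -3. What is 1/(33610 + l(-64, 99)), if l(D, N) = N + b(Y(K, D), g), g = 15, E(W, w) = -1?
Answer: 1/33712 ≈ 2.9663e-5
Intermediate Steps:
Y(y, n) = -y + n*y (Y(y, n) = -y + y*n = -y + n*y)
l(D, N) = 3 + N (l(D, N) = N + 3 = 3 + N)
1/(33610 + l(-64, 99)) = 1/(33610 + (3 + 99)) = 1/(33610 + 102) = 1/33712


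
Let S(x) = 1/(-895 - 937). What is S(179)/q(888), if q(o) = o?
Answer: -1/1626816 ≈ -6.1470e-7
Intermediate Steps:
S(x) = -1/1832 (S(x) = 1/(-1832) = -1/1832)
S(179)/q(888) = -1/1832/888 = -1/1832*1/888 = -1/1626816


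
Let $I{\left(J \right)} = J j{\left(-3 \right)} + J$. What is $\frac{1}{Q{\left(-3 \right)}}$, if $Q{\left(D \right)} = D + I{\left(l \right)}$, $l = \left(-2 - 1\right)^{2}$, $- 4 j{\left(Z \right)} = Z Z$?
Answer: $- \frac{4}{57} \approx -0.070175$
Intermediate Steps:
$j{\left(Z \right)} = - \frac{Z^{2}}{4}$ ($j{\left(Z \right)} = - \frac{Z Z}{4} = - \frac{Z^{2}}{4}$)
$l = 9$ ($l = \left(-3\right)^{2} = 9$)
$I{\left(J \right)} = - \frac{5 J}{4}$ ($I{\left(J \right)} = J \left(- \frac{\left(-3\right)^{2}}{4}\right) + J = J \left(\left(- \frac{1}{4}\right) 9\right) + J = J \left(- \frac{9}{4}\right) + J = - \frac{9 J}{4} + J = - \frac{5 J}{4}$)
$Q{\left(D \right)} = - \frac{45}{4} + D$ ($Q{\left(D \right)} = D - \frac{45}{4} = - \frac{45}{4} + D$)
$\frac{1}{Q{\left(-3 \right)}} = \frac{1}{- \frac{45}{4} - 3} = \frac{1}{- \frac{57}{4}} = - \frac{4}{57}$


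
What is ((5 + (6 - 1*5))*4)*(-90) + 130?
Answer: -2030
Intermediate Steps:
((5 + (6 - 1*5))*4)*(-90) + 130 = ((5 + (6 - 5))*4)*(-90) + 130 = ((5 + 1)*4)*(-90) + 130 = (6*4)*(-90) + 130 = 24*(-90) + 130 = -2160 + 130 = -2030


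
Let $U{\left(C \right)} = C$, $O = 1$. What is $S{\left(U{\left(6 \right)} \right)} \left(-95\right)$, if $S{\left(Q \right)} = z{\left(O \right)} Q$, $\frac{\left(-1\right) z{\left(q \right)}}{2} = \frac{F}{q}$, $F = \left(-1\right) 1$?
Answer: $-1140$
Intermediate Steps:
$F = -1$
$z{\left(q \right)} = \frac{2}{q}$ ($z{\left(q \right)} = - 2 \left(- \frac{1}{q}\right) = \frac{2}{q}$)
$S{\left(Q \right)} = 2 Q$ ($S{\left(Q \right)} = \frac{2}{1} Q = 2 \cdot 1 Q = 2 Q$)
$S{\left(U{\left(6 \right)} \right)} \left(-95\right) = 2 \cdot 6 \left(-95\right) = 12 \left(-95\right) = -1140$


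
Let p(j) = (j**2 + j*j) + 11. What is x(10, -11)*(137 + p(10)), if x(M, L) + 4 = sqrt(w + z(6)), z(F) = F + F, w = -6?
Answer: -1392 + 348*sqrt(6) ≈ -539.58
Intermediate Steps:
z(F) = 2*F
x(M, L) = -4 + sqrt(6) (x(M, L) = -4 + sqrt(-6 + 2*6) = -4 + sqrt(-6 + 12) = -4 + sqrt(6))
p(j) = 11 + 2*j**2 (p(j) = (j**2 + j**2) + 11 = 2*j**2 + 11 = 11 + 2*j**2)
x(10, -11)*(137 + p(10)) = (-4 + sqrt(6))*(137 + (11 + 2*10**2)) = (-4 + sqrt(6))*(137 + (11 + 2*100)) = (-4 + sqrt(6))*(137 + (11 + 200)) = (-4 + sqrt(6))*(137 + 211) = (-4 + sqrt(6))*348 = -1392 + 348*sqrt(6)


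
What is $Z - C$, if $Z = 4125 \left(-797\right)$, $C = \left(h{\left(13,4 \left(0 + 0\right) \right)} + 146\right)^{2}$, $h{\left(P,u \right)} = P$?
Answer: $-3312906$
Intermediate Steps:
$C = 25281$ ($C = \left(13 + 146\right)^{2} = 159^{2} = 25281$)
$Z = -3287625$
$Z - C = -3287625 - 25281 = -3312906$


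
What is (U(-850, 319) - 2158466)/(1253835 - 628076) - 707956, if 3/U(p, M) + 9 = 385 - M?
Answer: -8417227944329/11889421 ≈ -7.0796e+5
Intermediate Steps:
U(p, M) = 3/(376 - M) (U(p, M) = 3/(-9 + (385 - M)) = 3/(376 - M))
(U(-850, 319) - 2158466)/(1253835 - 628076) - 707956 = (-3/(-376 + 319) - 2158466)/(1253835 - 628076) - 707956 = (-3/(-57) - 2158466)/625759 - 707956 = (-3*(-1/57) - 2158466)*(1/625759) - 707956 = (1/19 - 2158466)*(1/625759) - 707956 = -41010853/19*1/625759 - 707956 = -41010853/11889421 - 707956 = -8417227944329/11889421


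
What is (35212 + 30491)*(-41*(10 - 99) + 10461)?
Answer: 927069330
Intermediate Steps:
(35212 + 30491)*(-41*(10 - 99) + 10461) = 65703*(-41*(-89) + 10461) = 65703*(3649 + 10461) = 65703*14110 = 927069330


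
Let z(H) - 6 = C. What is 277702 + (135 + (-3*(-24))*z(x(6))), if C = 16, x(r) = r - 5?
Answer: 279421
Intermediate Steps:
x(r) = -5 + r
z(H) = 22 (z(H) = 6 + 16 = 22)
277702 + (135 + (-3*(-24))*z(x(6))) = 277702 + (135 - 3*(-24)*22) = 277702 + (135 + 72*22) = 277702 + (135 + 1584) = 277702 + 1719 = 279421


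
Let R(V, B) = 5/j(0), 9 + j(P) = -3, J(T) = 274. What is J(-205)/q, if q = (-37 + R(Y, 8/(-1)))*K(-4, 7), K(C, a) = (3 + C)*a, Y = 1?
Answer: 3288/3143 ≈ 1.0461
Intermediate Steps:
K(C, a) = a*(3 + C)
j(P) = -12 (j(P) = -9 - 3 = -12)
R(V, B) = -5/12 (R(V, B) = 5/(-12) = 5*(-1/12) = -5/12)
q = 3143/12 (q = (-37 - 5/12)*(7*(3 - 4)) = -3143*(-1)/12 = -449/12*(-7) = 3143/12 ≈ 261.92)
J(-205)/q = 274/(3143/12) = 274*(12/3143) = 3288/3143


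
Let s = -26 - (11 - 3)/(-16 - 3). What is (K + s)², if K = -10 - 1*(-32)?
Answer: 4624/361 ≈ 12.809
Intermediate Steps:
K = 22 (K = -10 + 32 = 22)
s = -486/19 (s = -26 - 8/(-19) = -26 - 8*(-1)/19 = -26 - 1*(-8/19) = -26 + 8/19 = -486/19 ≈ -25.579)
(K + s)² = (22 - 486/19)² = (-68/19)² = 4624/361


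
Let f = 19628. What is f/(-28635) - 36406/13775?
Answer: -262572302/78889425 ≈ -3.3284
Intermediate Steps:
f/(-28635) - 36406/13775 = 19628/(-28635) - 36406/13775 = 19628*(-1/28635) - 36406*1/13775 = -19628/28635 - 36406/13775 = -262572302/78889425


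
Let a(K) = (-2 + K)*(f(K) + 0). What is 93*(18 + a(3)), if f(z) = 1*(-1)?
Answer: 1581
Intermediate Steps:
f(z) = -1
a(K) = 2 - K (a(K) = (-2 + K)*(-1 + 0) = (-2 + K)*(-1) = 2 - K)
93*(18 + a(3)) = 93*(18 + (2 - 1*3)) = 93*(18 + (2 - 3)) = 93*(18 - 1) = 93*17 = 1581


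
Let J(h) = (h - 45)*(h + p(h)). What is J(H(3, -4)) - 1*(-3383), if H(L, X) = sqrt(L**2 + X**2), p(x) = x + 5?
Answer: 2783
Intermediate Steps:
p(x) = 5 + x
J(h) = (-45 + h)*(5 + 2*h) (J(h) = (h - 45)*(h + (5 + h)) = (-45 + h)*(5 + 2*h))
J(H(3, -4)) - 1*(-3383) = (-225 - 85*sqrt(3**2 + (-4)**2) + 2*(sqrt(3**2 + (-4)**2))**2) - 1*(-3383) = (-225 - 85*sqrt(9 + 16) + 2*(sqrt(9 + 16))**2) + 3383 = (-225 - 85*sqrt(25) + 2*(sqrt(25))**2) + 3383 = (-225 - 85*5 + 2*5**2) + 3383 = (-225 - 425 + 2*25) + 3383 = (-225 - 425 + 50) + 3383 = -600 + 3383 = 2783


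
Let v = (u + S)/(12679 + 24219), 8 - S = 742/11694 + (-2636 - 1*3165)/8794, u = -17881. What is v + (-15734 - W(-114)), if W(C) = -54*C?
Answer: -41531513017636301/1897240477164 ≈ -21890.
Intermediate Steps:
S = 442004017/51418518 (S = 8 - (742/11694 + (-2636 - 1*3165)/8794) = 8 - (742*(1/11694) + (-2636 - 3165)*(1/8794)) = 8 - (371/5847 - 5801*1/8794) = 8 - (371/5847 - 5801/8794) = 8 - 1*(-30655873/51418518) = 8 + 30655873/51418518 = 442004017/51418518 ≈ 8.5962)
v = -918972516341/1897240477164 (v = (-17881 + 442004017/51418518)/(12679 + 24219) = -918972516341/51418518/36898 = -918972516341/51418518*1/36898 = -918972516341/1897240477164 ≈ -0.48437)
v + (-15734 - W(-114)) = -918972516341/1897240477164 + (-15734 - (-54)*(-114)) = -918972516341/1897240477164 + (-15734 - 1*6156) = -918972516341/1897240477164 + (-15734 - 6156) = -918972516341/1897240477164 - 21890 = -41531513017636301/1897240477164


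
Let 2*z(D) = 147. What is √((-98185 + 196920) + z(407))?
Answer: 7*√8066/2 ≈ 314.34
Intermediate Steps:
z(D) = 147/2 (z(D) = (½)*147 = 147/2)
√((-98185 + 196920) + z(407)) = √((-98185 + 196920) + 147/2) = √(98735 + 147/2) = √(197617/2) = 7*√8066/2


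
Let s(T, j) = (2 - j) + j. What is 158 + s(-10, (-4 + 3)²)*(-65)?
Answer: 28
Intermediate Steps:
s(T, j) = 2
158 + s(-10, (-4 + 3)²)*(-65) = 158 + 2*(-65) = 158 - 130 = 28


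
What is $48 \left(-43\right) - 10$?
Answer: $-2074$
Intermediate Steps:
$48 \left(-43\right) - 10 = -2064 - 10 = -2074$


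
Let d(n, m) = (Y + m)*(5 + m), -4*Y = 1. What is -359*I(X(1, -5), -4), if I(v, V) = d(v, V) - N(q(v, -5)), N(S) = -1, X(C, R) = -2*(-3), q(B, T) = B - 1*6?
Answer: 4667/4 ≈ 1166.8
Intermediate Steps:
Y = -1/4 (Y = -1/4*1 = -1/4 ≈ -0.25000)
q(B, T) = -6 + B (q(B, T) = B - 6 = -6 + B)
X(C, R) = 6
d(n, m) = (5 + m)*(-1/4 + m) (d(n, m) = (-1/4 + m)*(5 + m) = (5 + m)*(-1/4 + m))
I(v, V) = -1/4 + V**2 + 19*V/4 (I(v, V) = (-5/4 + V**2 + 19*V/4) - 1*(-1) = (-5/4 + V**2 + 19*V/4) + 1 = -1/4 + V**2 + 19*V/4)
-359*I(X(1, -5), -4) = -359*(-1/4 + (-4)**2 + (19/4)*(-4)) = -359*(-1/4 + 16 - 19) = -359*(-13/4) = 4667/4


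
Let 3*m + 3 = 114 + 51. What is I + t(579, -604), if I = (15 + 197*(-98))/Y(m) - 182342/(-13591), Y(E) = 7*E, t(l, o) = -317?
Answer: -1821813871/5137398 ≈ -354.62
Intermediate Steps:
m = 54 (m = -1 + (114 + 51)/3 = -1 + (⅓)*165 = -1 + 55 = 54)
I = -193258705/5137398 (I = (15 + 197*(-98))/((7*54)) - 182342/(-13591) = (15 - 19306)/378 - 182342*(-1/13591) = -19291*1/378 + 182342/13591 = -19291/378 + 182342/13591 = -193258705/5137398 ≈ -37.618)
I + t(579, -604) = -193258705/5137398 - 317 = -1821813871/5137398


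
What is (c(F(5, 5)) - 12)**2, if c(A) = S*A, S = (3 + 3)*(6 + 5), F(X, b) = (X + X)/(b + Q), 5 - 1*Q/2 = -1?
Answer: 207936/289 ≈ 719.50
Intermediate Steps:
Q = 12 (Q = 10 - 2*(-1) = 10 + 2 = 12)
F(X, b) = 2*X/(12 + b) (F(X, b) = (X + X)/(b + 12) = (2*X)/(12 + b) = 2*X/(12 + b))
S = 66 (S = 6*11 = 66)
c(A) = 66*A
(c(F(5, 5)) - 12)**2 = (66*(2*5/(12 + 5)) - 12)**2 = (66*(2*5/17) - 12)**2 = (66*(2*5*(1/17)) - 12)**2 = (66*(10/17) - 12)**2 = (660/17 - 12)**2 = (456/17)**2 = 207936/289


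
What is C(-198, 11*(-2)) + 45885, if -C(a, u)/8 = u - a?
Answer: 44477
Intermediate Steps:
C(a, u) = -8*u + 8*a (C(a, u) = -8*(u - a) = -8*u + 8*a)
C(-198, 11*(-2)) + 45885 = (-88*(-2) + 8*(-198)) + 45885 = (-8*(-22) - 1584) + 45885 = (176 - 1584) + 45885 = -1408 + 45885 = 44477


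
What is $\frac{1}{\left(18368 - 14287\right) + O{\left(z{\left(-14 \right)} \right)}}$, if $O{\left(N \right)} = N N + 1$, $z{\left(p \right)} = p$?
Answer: $\frac{1}{4278} \approx 0.00023375$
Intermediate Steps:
$O{\left(N \right)} = 1 + N^{2}$ ($O{\left(N \right)} = N^{2} + 1 = 1 + N^{2}$)
$\frac{1}{\left(18368 - 14287\right) + O{\left(z{\left(-14 \right)} \right)}} = \frac{1}{\left(18368 - 14287\right) + \left(1 + \left(-14\right)^{2}\right)} = \frac{1}{4081 + \left(1 + 196\right)} = \frac{1}{4081 + 197} = \frac{1}{4278}$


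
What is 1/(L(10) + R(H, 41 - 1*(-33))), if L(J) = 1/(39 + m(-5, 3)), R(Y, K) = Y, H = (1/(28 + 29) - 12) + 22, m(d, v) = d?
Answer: 1938/19471 ≈ 0.099533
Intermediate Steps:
H = 571/57 (H = (1/57 - 12) + 22 = -683/57 + 22 = 571/57 ≈ 10.018)
L(J) = 1/34 (L(J) = 1/(39 - 5) = 1/34)
1/(L(10) + R(H, 41 - 1*(-33))) = 1/(1/34 + 571/57) = 1/(19471/1938) = 1938/19471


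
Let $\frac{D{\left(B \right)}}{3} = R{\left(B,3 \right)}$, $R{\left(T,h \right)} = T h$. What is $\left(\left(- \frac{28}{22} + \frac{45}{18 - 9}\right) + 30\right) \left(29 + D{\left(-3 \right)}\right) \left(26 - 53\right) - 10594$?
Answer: $- \frac{136568}{11} \approx -12415.0$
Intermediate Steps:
$D{\left(B \right)} = 9 B$ ($D{\left(B \right)} = 3 B 3 = 3 \cdot 3 B = 9 B$)
$\left(\left(- \frac{28}{22} + \frac{45}{18 - 9}\right) + 30\right) \left(29 + D{\left(-3 \right)}\right) \left(26 - 53\right) - 10594 = \left(\left(- \frac{28}{22} + \frac{45}{18 - 9}\right) + 30\right) \left(29 + 9 \left(-3\right)\right) \left(26 - 53\right) - 10594 = \left(\left(\left(-28\right) \frac{1}{22} + \frac{45}{18 - 9}\right) + 30\right) \left(29 - 27\right) \left(-27\right) - 10594 = \left(\left(- \frac{14}{11} + \frac{45}{9}\right) + 30\right) 2 \left(-27\right) - 10594 = \left(\left(- \frac{14}{11} + 45 \cdot \frac{1}{9}\right) + 30\right) \left(-54\right) - 10594 = \left(\left(- \frac{14}{11} + 5\right) + 30\right) \left(-54\right) - 10594 = \left(\frac{41}{11} + 30\right) \left(-54\right) - 10594 = \frac{371}{11} \left(-54\right) - 10594 = - \frac{20034}{11} - 10594 = - \frac{136568}{11}$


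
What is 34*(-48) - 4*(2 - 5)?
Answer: -1620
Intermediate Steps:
34*(-48) - 4*(2 - 5) = -1632 - 4*(-3) = -1632 + 12 = -1620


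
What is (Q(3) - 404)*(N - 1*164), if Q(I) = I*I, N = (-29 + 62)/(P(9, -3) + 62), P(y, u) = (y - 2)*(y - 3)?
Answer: 6724085/104 ≈ 64655.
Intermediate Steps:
P(y, u) = (-3 + y)*(-2 + y) (P(y, u) = (-2 + y)*(-3 + y) = (-3 + y)*(-2 + y))
N = 33/104 (N = (-29 + 62)/((6 + 9**2 - 5*9) + 62) = 33/((6 + 81 - 45) + 62) = 33/(42 + 62) = 33/104 ≈ 0.31731)
Q(I) = I**2
(Q(3) - 404)*(N - 1*164) = (3**2 - 404)*(33/104 - 1*164) = (9 - 404)*(33/104 - 164) = -395*(-17023/104) = 6724085/104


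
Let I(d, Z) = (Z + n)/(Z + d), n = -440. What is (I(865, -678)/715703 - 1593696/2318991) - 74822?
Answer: -7740794789800171772/103455182843617 ≈ -74823.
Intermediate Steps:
I(d, Z) = (-440 + Z)/(Z + d) (I(d, Z) = (Z - 440)/(Z + d) = (-440 + Z)/(Z + d))
(I(865, -678)/715703 - 1593696/2318991) - 74822 = (((-440 - 678)/(-678 + 865))/715703 - 1593696/2318991) - 74822 = ((-1118/187)*(1/715703) - 1593696*1/2318991) - 74822 = (((1/187)*(-1118))*(1/715703) - 531232/772997) - 74822 = (-1118/187*1/715703 - 531232/772997) - 74822 = (-1118/133836461 - 531232/772997) - 74822 = -71099075060598/103455182843617 - 74822 = -7740794789800171772/103455182843617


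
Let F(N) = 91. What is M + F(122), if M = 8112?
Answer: 8203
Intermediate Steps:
M + F(122) = 8112 + 91 = 8203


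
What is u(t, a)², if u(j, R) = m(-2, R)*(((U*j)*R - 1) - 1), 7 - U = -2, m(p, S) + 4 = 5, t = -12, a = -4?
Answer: 184900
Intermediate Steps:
m(p, S) = 1 (m(p, S) = -4 + 5 = 1)
U = 9 (U = 7 - 1*(-2) = 7 + 2 = 9)
u(j, R) = -2 + 9*R*j (u(j, R) = 1*(((9*j)*R - 1) - 1) = 1*((9*R*j - 1) - 1) = 1*((-1 + 9*R*j) - 1) = 1*(-2 + 9*R*j) = -2 + 9*R*j)
u(t, a)² = (-2 + 9*(-4)*(-12))² = (-2 + 432)² = 430² = 184900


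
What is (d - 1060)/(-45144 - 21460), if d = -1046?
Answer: 1053/33302 ≈ 0.031620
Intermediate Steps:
(d - 1060)/(-45144 - 21460) = (-1046 - 1060)/(-45144 - 21460) = -2106/(-66604) = -2106*(-1/66604) = 1053/33302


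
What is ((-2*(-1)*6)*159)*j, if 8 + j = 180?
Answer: 328176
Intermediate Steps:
j = 172 (j = -8 + 180 = 172)
((-2*(-1)*6)*159)*j = ((-2*(-1)*6)*159)*172 = ((2*6)*159)*172 = (12*159)*172 = 1908*172 = 328176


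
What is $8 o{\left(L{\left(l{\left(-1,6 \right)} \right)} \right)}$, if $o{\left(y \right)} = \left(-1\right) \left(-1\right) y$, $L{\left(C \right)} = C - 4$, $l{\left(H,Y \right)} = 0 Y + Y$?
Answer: $16$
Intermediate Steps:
$l{\left(H,Y \right)} = Y$ ($l{\left(H,Y \right)} = 0 + Y = Y$)
$L{\left(C \right)} = -4 + C$
$o{\left(y \right)} = y$ ($o{\left(y \right)} = 1 y = y$)
$8 o{\left(L{\left(l{\left(-1,6 \right)} \right)} \right)} = 8 \left(-4 + 6\right) = 8 \cdot 2 = 16$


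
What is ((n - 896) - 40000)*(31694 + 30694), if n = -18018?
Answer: -3675526632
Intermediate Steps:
((n - 896) - 40000)*(31694 + 30694) = ((-18018 - 896) - 40000)*(31694 + 30694) = (-18914 - 40000)*62388 = -58914*62388 = -3675526632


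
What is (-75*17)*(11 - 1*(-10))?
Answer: -26775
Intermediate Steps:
(-75*17)*(11 - 1*(-10)) = -1275*(11 + 10) = -1275*21 = -26775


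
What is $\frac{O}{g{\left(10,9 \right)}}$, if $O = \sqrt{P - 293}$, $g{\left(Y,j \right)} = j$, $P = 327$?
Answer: $\frac{\sqrt{34}}{9} \approx 0.64788$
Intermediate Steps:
$O = \sqrt{34}$ ($O = \sqrt{327 - 293} = \sqrt{34} \approx 5.8309$)
$\frac{O}{g{\left(10,9 \right)}} = \frac{\sqrt{34}}{9}$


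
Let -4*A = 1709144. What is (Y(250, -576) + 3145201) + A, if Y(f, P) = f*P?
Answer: 2573915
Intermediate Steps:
A = -427286 (A = -¼*1709144 = -427286)
Y(f, P) = P*f
(Y(250, -576) + 3145201) + A = (-576*250 + 3145201) - 427286 = (-144000 + 3145201) - 427286 = 3001201 - 427286 = 2573915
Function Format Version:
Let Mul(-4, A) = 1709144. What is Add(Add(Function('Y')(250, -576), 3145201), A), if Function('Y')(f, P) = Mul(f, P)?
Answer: 2573915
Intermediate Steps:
A = -427286 (A = Mul(Rational(-1, 4), 1709144) = -427286)
Function('Y')(f, P) = Mul(P, f)
Add(Add(Function('Y')(250, -576), 3145201), A) = Add(Add(Mul(-576, 250), 3145201), -427286) = Add(Add(-144000, 3145201), -427286) = Add(3001201, -427286) = 2573915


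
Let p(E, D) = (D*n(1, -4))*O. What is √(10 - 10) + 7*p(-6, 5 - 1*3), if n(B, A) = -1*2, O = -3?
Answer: 84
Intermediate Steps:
n(B, A) = -2
p(E, D) = 6*D (p(E, D) = (D*(-2))*(-3) = -2*D*(-3) = 6*D)
√(10 - 10) + 7*p(-6, 5 - 1*3) = √(10 - 10) + 7*(6*(5 - 1*3)) = √0 + 7*(6*(5 - 3)) = 0 + 7*(6*2) = 0 + 7*12 = 0 + 84 = 84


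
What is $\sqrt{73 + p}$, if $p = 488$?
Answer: $\sqrt{561} \approx 23.685$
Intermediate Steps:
$\sqrt{73 + p} = \sqrt{73 + 488} = \sqrt{561}$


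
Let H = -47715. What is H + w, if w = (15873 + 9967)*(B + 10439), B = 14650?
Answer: 648252045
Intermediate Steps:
w = 648299760 (w = (15873 + 9967)*(14650 + 10439) = 25840*25089 = 648299760)
H + w = -47715 + 648299760 = 648252045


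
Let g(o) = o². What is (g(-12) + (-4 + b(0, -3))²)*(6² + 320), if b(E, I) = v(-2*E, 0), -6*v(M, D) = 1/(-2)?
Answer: 2042105/36 ≈ 56725.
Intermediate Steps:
v(M, D) = 1/12 (v(M, D) = -⅙/(-2) = -⅙*(-½) = 1/12)
b(E, I) = 1/12
(g(-12) + (-4 + b(0, -3))²)*(6² + 320) = ((-12)² + (-4 + 1/12)²)*(6² + 320) = (144 + (-47/12)²)*(36 + 320) = (144 + 2209/144)*356 = (22945/144)*356 = 2042105/36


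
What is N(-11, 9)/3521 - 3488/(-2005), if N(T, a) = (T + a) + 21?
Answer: 12319343/7059605 ≈ 1.7450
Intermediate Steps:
N(T, a) = 21 + T + a
N(-11, 9)/3521 - 3488/(-2005) = (21 - 11 + 9)/3521 - 3488/(-2005) = 19*(1/3521) - 3488*(-1/2005) = 19/3521 + 3488/2005 = 12319343/7059605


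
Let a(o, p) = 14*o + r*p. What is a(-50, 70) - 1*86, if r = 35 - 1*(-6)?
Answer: 2084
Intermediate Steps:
r = 41 (r = 35 + 6 = 41)
a(o, p) = 14*o + 41*p
a(-50, 70) - 1*86 = (14*(-50) + 41*70) - 1*86 = (-700 + 2870) - 86 = 2170 - 86 = 2084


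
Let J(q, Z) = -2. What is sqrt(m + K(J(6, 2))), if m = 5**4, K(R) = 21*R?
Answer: sqrt(583) ≈ 24.145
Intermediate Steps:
m = 625
sqrt(m + K(J(6, 2))) = sqrt(625 + 21*(-2)) = sqrt(625 - 42) = sqrt(583)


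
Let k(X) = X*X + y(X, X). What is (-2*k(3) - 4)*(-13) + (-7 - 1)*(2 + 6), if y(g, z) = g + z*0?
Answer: 300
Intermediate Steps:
y(g, z) = g (y(g, z) = g + 0 = g)
k(X) = X + X**2 (k(X) = X*X + X = X**2 + X = X + X**2)
(-2*k(3) - 4)*(-13) + (-7 - 1)*(2 + 6) = (-6*(1 + 3) - 4)*(-13) + (-7 - 1)*(2 + 6) = (-6*4 - 4)*(-13) - 8*8 = (-2*12 - 4)*(-13) - 64 = (-24 - 4)*(-13) - 64 = -28*(-13) - 64 = 364 - 64 = 300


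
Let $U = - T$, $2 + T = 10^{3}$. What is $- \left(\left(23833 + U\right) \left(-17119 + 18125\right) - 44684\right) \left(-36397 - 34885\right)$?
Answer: $1634305651932$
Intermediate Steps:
$T = 998$ ($T = -2 + 10^{3} = -2 + 1000 = 998$)
$U = -998$ ($U = \left(-1\right) 998 = -998$)
$- \left(\left(23833 + U\right) \left(-17119 + 18125\right) - 44684\right) \left(-36397 - 34885\right) = - \left(\left(23833 - 998\right) \left(-17119 + 18125\right) - 44684\right) \left(-36397 - 34885\right) = - \left(22835 \cdot 1006 - 44684\right) \left(-71282\right) = - \left(22972010 - 44684\right) \left(-71282\right) = - 22927326 \left(-71282\right) = \left(-1\right) \left(-1634305651932\right) = 1634305651932$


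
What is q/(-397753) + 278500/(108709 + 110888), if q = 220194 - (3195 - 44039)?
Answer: 53451048814/87345365541 ≈ 0.61195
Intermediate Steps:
q = 261038 (q = 220194 - 1*(-40844) = 220194 + 40844 = 261038)
q/(-397753) + 278500/(108709 + 110888) = 261038/(-397753) + 278500/(108709 + 110888) = 261038*(-1/397753) + 278500/219597 = -261038/397753 + 278500*(1/219597) = -261038/397753 + 278500/219597 = 53451048814/87345365541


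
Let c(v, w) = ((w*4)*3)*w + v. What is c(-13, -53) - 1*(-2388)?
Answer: 36083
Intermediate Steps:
c(v, w) = v + 12*w² (c(v, w) = ((4*w)*3)*w + v = (12*w)*w + v = 12*w² + v = v + 12*w²)
c(-13, -53) - 1*(-2388) = (-13 + 12*(-53)²) - 1*(-2388) = (-13 + 12*2809) + 2388 = (-13 + 33708) + 2388 = 33695 + 2388 = 36083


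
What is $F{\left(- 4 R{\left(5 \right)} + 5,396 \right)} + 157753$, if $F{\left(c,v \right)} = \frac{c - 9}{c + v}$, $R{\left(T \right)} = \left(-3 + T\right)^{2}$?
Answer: $\frac{12146977}{77} \approx 1.5775 \cdot 10^{5}$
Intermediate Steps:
$F{\left(c,v \right)} = \frac{-9 + c}{c + v}$
$F{\left(- 4 R{\left(5 \right)} + 5,396 \right)} + 157753 = \frac{-9 + \left(- 4 \left(-3 + 5\right)^{2} + 5\right)}{\left(- 4 \left(-3 + 5\right)^{2} + 5\right) + 396} + 157753 = \frac{-9 + \left(- 4 \cdot 2^{2} + 5\right)}{\left(- 4 \cdot 2^{2} + 5\right) + 396} + 157753 = \frac{-9 + \left(\left(-4\right) 4 + 5\right)}{\left(\left(-4\right) 4 + 5\right) + 396} + 157753 = \frac{-9 + \left(-16 + 5\right)}{\left(-16 + 5\right) + 396} + 157753 = \frac{-9 - 11}{-11 + 396} + 157753 = \frac{1}{385} \left(-20\right) + 157753 = - \frac{4}{77} + 157753 = \frac{12146977}{77}$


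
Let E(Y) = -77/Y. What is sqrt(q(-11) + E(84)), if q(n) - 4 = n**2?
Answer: sqrt(4467)/6 ≈ 11.139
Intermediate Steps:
q(n) = 4 + n**2
sqrt(q(-11) + E(84)) = sqrt((4 + (-11)**2) - 77/84) = sqrt((4 + 121) - 77*1/84) = sqrt(125 - 11/12) = sqrt(1489/12) = sqrt(4467)/6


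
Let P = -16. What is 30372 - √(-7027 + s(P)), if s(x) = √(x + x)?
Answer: 30372 - √(-7027 + 4*I*√2) ≈ 30372.0 - 83.827*I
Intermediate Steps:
s(x) = √2*√x (s(x) = √(2*x) = √2*√x)
30372 - √(-7027 + s(P)) = 30372 - √(-7027 + √2*√(-16)) = 30372 - √(-7027 + √2*(4*I)) = 30372 - √(-7027 + 4*I*√2)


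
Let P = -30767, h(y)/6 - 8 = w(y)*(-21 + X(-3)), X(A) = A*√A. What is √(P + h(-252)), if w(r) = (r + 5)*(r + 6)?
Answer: √(-7686731 - 1093716*I*√3) ≈ 339.11 - 2793.2*I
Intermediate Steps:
w(r) = (5 + r)*(6 + r)
X(A) = A^(3/2)
h(y) = 48 + 6*(-21 - 3*I*√3)*(30 + y² + 11*y) (h(y) = 48 + 6*((30 + y² + 11*y)*(-21 + (-3)^(3/2))) = 48 + 6*((30 + y² + 11*y)*(-21 - 3*I*√3)) = 48 + 6*((-21 - 3*I*√3)*(30 + y² + 11*y)) = 48 + 6*(-21 - 3*I*√3)*(30 + y² + 11*y))
√(P + h(-252)) = √(-30767 + (-3732 - 1386*(-252) - 126*(-252)² - 18*I*√3*(30 + (-252)² + 11*(-252)))) = √(-30767 + (-3732 + 349272 - 126*63504 - 18*I*√3*(30 + 63504 - 2772))) = √(-30767 + (-3732 + 349272 - 8001504 - 18*I*√3*60762)) = √(-30767 + (-3732 + 349272 - 8001504 - 1093716*I*√3)) = √(-30767 + (-7655964 - 1093716*I*√3)) = √(-7686731 - 1093716*I*√3)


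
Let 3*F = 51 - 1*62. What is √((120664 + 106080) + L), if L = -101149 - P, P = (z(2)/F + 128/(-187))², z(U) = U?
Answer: √4391878655/187 ≈ 354.39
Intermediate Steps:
F = -11/3 (F = (51 - 1*62)/3 = (51 - 62)/3 = (⅓)*(-11) = -11/3 ≈ -3.6667)
P = 52900/34969 (P = (2/(-11/3) + 128/(-187))² = (2*(-3/11) + 128*(-1/187))² = (-6/11 - 128/187)² = (-230/187)² = 52900/34969 ≈ 1.5128)
L = -3537132281/34969 (L = -101149 - 1*52900/34969 = -101149 - 52900/34969 = -3537132281/34969 ≈ -1.0115e+5)
√((120664 + 106080) + L) = √((120664 + 106080) - 3537132281/34969) = √(226744 - 3537132281/34969) = √(4391878655/34969) = √4391878655/187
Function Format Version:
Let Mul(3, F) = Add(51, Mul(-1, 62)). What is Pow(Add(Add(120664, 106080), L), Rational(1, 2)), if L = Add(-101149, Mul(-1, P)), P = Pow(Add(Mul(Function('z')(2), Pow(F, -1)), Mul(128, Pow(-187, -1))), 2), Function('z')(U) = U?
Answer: Mul(Rational(1, 187), Pow(4391878655, Rational(1, 2))) ≈ 354.39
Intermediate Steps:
F = Rational(-11, 3) (F = Mul(Rational(1, 3), Add(51, Mul(-1, 62))) = Mul(Rational(1, 3), Add(51, -62)) = Mul(Rational(1, 3), -11) = Rational(-11, 3) ≈ -3.6667)
P = Rational(52900, 34969) (P = Pow(Add(Mul(2, Pow(Rational(-11, 3), -1)), Mul(128, Pow(-187, -1))), 2) = Pow(Add(Mul(2, Rational(-3, 11)), Mul(128, Rational(-1, 187))), 2) = Pow(Add(Rational(-6, 11), Rational(-128, 187)), 2) = Pow(Rational(-230, 187), 2) = Rational(52900, 34969) ≈ 1.5128)
L = Rational(-3537132281, 34969) (L = Add(-101149, Mul(-1, Rational(52900, 34969))) = Add(-101149, Rational(-52900, 34969)) = Rational(-3537132281, 34969) ≈ -1.0115e+5)
Pow(Add(Add(120664, 106080), L), Rational(1, 2)) = Pow(Add(Add(120664, 106080), Rational(-3537132281, 34969)), Rational(1, 2)) = Pow(Add(226744, Rational(-3537132281, 34969)), Rational(1, 2)) = Pow(Rational(4391878655, 34969), Rational(1, 2)) = Mul(Rational(1, 187), Pow(4391878655, Rational(1, 2)))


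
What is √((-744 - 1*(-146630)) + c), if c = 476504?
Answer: √622390 ≈ 788.92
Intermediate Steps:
√((-744 - 1*(-146630)) + c) = √((-744 - 1*(-146630)) + 476504) = √((-744 + 146630) + 476504) = √(145886 + 476504) = √622390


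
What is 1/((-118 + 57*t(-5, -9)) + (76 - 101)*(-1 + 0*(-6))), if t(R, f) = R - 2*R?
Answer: 1/192 ≈ 0.0052083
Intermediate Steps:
t(R, f) = -R
1/((-118 + 57*t(-5, -9)) + (76 - 101)*(-1 + 0*(-6))) = 1/((-118 + 57*(-1*(-5))) + (76 - 101)*(-1 + 0*(-6))) = 1/((-118 + 57*5) - 25*(-1 + 0)) = 1/((-118 + 285) - 25*(-1)) = 1/(167 + 25) = 1/192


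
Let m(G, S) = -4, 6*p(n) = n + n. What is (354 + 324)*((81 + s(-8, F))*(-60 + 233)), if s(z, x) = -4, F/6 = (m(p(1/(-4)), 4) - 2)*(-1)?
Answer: 9031638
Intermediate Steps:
p(n) = n/3 (p(n) = (n + n)/6 = (2*n)/6 = n/3)
F = 36 (F = 6*((-4 - 2)*(-1)) = 6*(-6*(-1)) = 6*6 = 36)
(354 + 324)*((81 + s(-8, F))*(-60 + 233)) = (354 + 324)*((81 - 4)*(-60 + 233)) = 678*(77*173) = 678*13321 = 9031638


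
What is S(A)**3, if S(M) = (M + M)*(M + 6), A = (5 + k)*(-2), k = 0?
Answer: 512000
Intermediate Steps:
A = -10 (A = (5 + 0)*(-2) = 5*(-2) = -10)
S(M) = 2*M*(6 + M) (S(M) = (2*M)*(6 + M) = 2*M*(6 + M))
S(A)**3 = (2*(-10)*(6 - 10))**3 = (2*(-10)*(-4))**3 = 80**3 = 512000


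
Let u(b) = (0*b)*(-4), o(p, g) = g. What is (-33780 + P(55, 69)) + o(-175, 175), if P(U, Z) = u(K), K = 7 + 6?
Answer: -33605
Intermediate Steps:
K = 13
u(b) = 0 (u(b) = 0*(-4) = 0)
P(U, Z) = 0
(-33780 + P(55, 69)) + o(-175, 175) = (-33780 + 0) + 175 = -33780 + 175 = -33605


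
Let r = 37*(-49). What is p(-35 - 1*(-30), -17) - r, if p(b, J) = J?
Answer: 1796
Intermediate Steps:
r = -1813
p(-35 - 1*(-30), -17) - r = -17 - 1*(-1813) = -17 + 1813 = 1796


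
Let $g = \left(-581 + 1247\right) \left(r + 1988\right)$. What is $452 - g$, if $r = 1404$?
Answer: $-2258620$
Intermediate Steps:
$g = 2259072$ ($g = \left(-581 + 1247\right) \left(1404 + 1988\right) = 666 \cdot 3392 = 2259072$)
$452 - g = 452 - 2259072 = -2258620$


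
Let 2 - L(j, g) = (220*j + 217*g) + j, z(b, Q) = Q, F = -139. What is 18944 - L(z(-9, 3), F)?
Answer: -10558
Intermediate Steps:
L(j, g) = 2 - 221*j - 217*g (L(j, g) = 2 - ((220*j + 217*g) + j) = 2 - ((217*g + 220*j) + j) = 2 - (217*g + 221*j) = 2 + (-221*j - 217*g) = 2 - 221*j - 217*g)
18944 - L(z(-9, 3), F) = 18944 - (2 - 221*3 - 217*(-139)) = 18944 - (2 - 663 + 30163) = 18944 - 1*29502 = 18944 - 29502 = -10558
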